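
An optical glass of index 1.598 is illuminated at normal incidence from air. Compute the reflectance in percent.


Fresnel reflectance at normal incidence:
  R = ((n - 1)/(n + 1))^2
  (n - 1)/(n + 1) = (1.598 - 1)/(1.598 + 1) = 0.230177
  R = 0.230177^2 = 0.0529815
  R(%) = 0.0529815 * 100 = 5.298%

5.298%


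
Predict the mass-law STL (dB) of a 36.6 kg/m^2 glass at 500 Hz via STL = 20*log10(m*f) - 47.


Mass law: STL = 20 * log10(m * f) - 47
  m * f = 36.6 * 500 = 18300
  log10(18300) = 4.26245
  STL = 20 * 4.26245 - 47 = 85.249 - 47 = 38.2 dB

38.2 dB


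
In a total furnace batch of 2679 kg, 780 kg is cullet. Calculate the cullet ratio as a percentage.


Cullet ratio = (cullet mass / total batch mass) * 100
  Ratio = 780 / 2679 * 100 = 29.12%

29.12%


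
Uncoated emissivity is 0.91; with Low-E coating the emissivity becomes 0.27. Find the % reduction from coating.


Percentage reduction = (1 - coated/uncoated) * 100
  Ratio = 0.27 / 0.91 = 0.2967
  Reduction = (1 - 0.2967) * 100 = 70.3%

70.3%


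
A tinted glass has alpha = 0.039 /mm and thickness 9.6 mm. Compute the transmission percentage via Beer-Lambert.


Beer-Lambert law: T = exp(-alpha * thickness)
  exponent = -0.039 * 9.6 = -0.3744
  T = exp(-0.3744) = 0.6877
  Percentage = 0.6877 * 100 = 68.77%

68.77%


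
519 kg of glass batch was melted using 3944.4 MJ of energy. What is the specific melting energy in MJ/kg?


Rearrange E = m * s for s:
  s = E / m
  s = 3944.4 / 519 = 7.6 MJ/kg

7.6 MJ/kg


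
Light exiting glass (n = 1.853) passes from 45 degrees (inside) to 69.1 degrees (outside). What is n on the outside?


Apply Snell's law: n1 * sin(theta1) = n2 * sin(theta2)
  n2 = n1 * sin(theta1) / sin(theta2)
  sin(45) = 0.707107
  sin(69.1) = 0.934204
  n2 = 1.853 * 0.707107 / 0.934204 = 1.4026

1.4026


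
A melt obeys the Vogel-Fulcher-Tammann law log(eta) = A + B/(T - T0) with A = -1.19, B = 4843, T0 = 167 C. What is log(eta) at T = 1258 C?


VFT equation: log(eta) = A + B / (T - T0)
  T - T0 = 1258 - 167 = 1091
  B / (T - T0) = 4843 / 1091 = 4.439
  log(eta) = -1.19 + 4.439 = 3.249

3.249


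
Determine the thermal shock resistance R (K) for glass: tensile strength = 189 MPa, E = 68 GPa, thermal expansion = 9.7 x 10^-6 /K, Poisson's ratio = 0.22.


Thermal shock resistance: R = sigma * (1 - nu) / (E * alpha)
  Numerator = 189 * (1 - 0.22) = 147.42
  Denominator = 68 * 1000 * (9.7 x 10^-6) = 0.6596
  R = 147.42 / 0.6596 = 223.5 K

223.5 K


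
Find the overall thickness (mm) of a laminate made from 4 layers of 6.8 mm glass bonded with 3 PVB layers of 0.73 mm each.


Total thickness = glass contribution + PVB contribution
  Glass: 4 * 6.8 = 27.2 mm
  PVB: 3 * 0.73 = 2.19 mm
  Total = 27.2 + 2.19 = 29.39 mm

29.39 mm


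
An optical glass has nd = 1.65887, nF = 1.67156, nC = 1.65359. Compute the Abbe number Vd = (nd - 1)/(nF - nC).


Abbe number formula: Vd = (nd - 1) / (nF - nC)
  nd - 1 = 1.65887 - 1 = 0.65887
  nF - nC = 1.67156 - 1.65359 = 0.01797
  Vd = 0.65887 / 0.01797 = 36.66

36.66


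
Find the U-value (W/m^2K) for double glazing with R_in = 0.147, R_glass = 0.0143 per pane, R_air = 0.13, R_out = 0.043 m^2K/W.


Total thermal resistance (series):
  R_total = R_in + R_glass + R_air + R_glass + R_out
  R_total = 0.147 + 0.0143 + 0.13 + 0.0143 + 0.043 = 0.3486 m^2K/W
U-value = 1 / R_total = 1 / 0.3486 = 2.869 W/m^2K

2.869 W/m^2K


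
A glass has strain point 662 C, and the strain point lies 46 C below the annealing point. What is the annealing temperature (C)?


T_anneal = T_strain + gap:
  T_anneal = 662 + 46 = 708 C

708 C


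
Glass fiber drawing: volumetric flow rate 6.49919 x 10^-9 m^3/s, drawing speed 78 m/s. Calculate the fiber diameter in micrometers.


Cross-sectional area from continuity:
  A = Q / v = 6.49919 x 10^-9 / 78 = 8.332295 x 10^-11 m^2
Diameter from circular cross-section:
  d = sqrt(4A / pi) * 10^6 (m -> um)
  d = sqrt(4 * 8.332295 x 10^-11 / pi) * 10^6 = 10.3 um

10.3 um


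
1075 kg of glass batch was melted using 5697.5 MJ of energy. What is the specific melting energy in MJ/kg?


Rearrange E = m * s for s:
  s = E / m
  s = 5697.5 / 1075 = 5.3 MJ/kg

5.3 MJ/kg


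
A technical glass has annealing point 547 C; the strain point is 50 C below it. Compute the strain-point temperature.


Strain point = annealing point - difference:
  T_strain = 547 - 50 = 497 C

497 C


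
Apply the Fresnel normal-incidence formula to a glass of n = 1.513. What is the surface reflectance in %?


Fresnel reflectance at normal incidence:
  R = ((n - 1)/(n + 1))^2
  (n - 1)/(n + 1) = (1.513 - 1)/(1.513 + 1) = 0.204138
  R = 0.204138^2 = 0.0416723
  R(%) = 0.0416723 * 100 = 4.167%

4.167%


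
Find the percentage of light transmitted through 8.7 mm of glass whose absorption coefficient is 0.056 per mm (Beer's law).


Beer-Lambert law: T = exp(-alpha * thickness)
  exponent = -0.056 * 8.7 = -0.4872
  T = exp(-0.4872) = 0.6143
  Percentage = 0.6143 * 100 = 61.43%

61.43%


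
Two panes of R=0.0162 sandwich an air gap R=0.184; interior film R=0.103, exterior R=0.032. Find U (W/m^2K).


Total thermal resistance (series):
  R_total = R_in + R_glass + R_air + R_glass + R_out
  R_total = 0.103 + 0.0162 + 0.184 + 0.0162 + 0.032 = 0.3514 m^2K/W
U-value = 1 / R_total = 1 / 0.3514 = 2.846 W/m^2K

2.846 W/m^2K


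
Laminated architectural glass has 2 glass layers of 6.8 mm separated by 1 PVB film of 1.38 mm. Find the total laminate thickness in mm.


Total thickness = glass contribution + PVB contribution
  Glass: 2 * 6.8 = 13.6 mm
  PVB: 1 * 1.38 = 1.38 mm
  Total = 13.6 + 1.38 = 14.98 mm

14.98 mm


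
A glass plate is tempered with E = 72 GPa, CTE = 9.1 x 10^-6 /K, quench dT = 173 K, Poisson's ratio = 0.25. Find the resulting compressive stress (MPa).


Tempering stress: sigma = E * alpha * dT / (1 - nu)
  E (MPa) = 72 * 1000 = 72000
  Numerator = 72000 * (9.1 x 10^-6) * 173 = 113.3496
  Denominator = 1 - 0.25 = 0.75
  sigma = 113.3496 / 0.75 = 151.1 MPa

151.1 MPa


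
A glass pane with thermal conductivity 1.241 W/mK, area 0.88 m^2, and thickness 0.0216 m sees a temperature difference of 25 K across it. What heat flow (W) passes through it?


Fourier's law: Q = k * A * dT / t
  Q = 1.241 * 0.88 * 25 / 0.0216
  Q = 27.302 / 0.0216 = 1264 W

1264 W


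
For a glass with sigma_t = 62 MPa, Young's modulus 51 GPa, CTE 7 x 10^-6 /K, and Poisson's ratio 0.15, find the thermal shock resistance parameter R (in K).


Thermal shock resistance: R = sigma * (1 - nu) / (E * alpha)
  Numerator = 62 * (1 - 0.15) = 52.7
  Denominator = 51 * 1000 * (7 x 10^-6) = 0.357
  R = 52.7 / 0.357 = 147.6 K

147.6 K


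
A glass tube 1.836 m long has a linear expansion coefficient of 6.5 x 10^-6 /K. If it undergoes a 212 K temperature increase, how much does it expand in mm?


Thermal expansion formula: dL = alpha * L0 * dT
  dL = (6.5 x 10^-6) * 1.836 * 212 = 0.00253001 m
Convert to mm: 0.00253001 * 1000 = 2.53 mm

2.53 mm


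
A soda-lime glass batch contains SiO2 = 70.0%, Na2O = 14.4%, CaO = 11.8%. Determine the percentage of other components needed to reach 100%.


Sum the three major oxides:
  SiO2 + Na2O + CaO = 70.0 + 14.4 + 11.8 = 96.2%
Subtract from 100%:
  Others = 100 - 96.2 = 3.8%

3.8%


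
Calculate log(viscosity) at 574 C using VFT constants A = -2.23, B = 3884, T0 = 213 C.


VFT equation: log(eta) = A + B / (T - T0)
  T - T0 = 574 - 213 = 361
  B / (T - T0) = 3884 / 361 = 10.759
  log(eta) = -2.23 + 10.759 = 8.529

8.529


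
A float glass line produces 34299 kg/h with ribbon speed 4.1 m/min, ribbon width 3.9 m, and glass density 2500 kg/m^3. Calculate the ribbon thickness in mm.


Ribbon cross-section from mass balance:
  Volume rate = throughput / density = 34299 / 2500 = 13.7196 m^3/h
  thickness = volume rate / (speed * 60 * width), i.e.
  thickness = throughput / (60 * speed * width * density) * 1000
  thickness = 34299 / (60 * 4.1 * 3.9 * 2500) * 1000 = 14.3 mm

14.3 mm


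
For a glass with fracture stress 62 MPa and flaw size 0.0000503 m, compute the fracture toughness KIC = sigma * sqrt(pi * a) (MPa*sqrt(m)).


Fracture toughness: KIC = sigma * sqrt(pi * a)
  pi * a = pi * 0.0000503 = 0.000158022
  sqrt(pi * a) = 0.012571
  KIC = 62 * 0.012571 = 0.779 MPa*sqrt(m)

0.779 MPa*sqrt(m)


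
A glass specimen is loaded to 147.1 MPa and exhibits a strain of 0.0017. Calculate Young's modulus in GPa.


Young's modulus: E = stress / strain
  E = 147.1 MPa / 0.0017 = 86529.41 MPa
Convert to GPa: 86529.41 / 1000 = 86.53 GPa

86.53 GPa


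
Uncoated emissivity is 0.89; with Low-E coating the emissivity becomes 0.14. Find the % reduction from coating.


Percentage reduction = (1 - coated/uncoated) * 100
  Ratio = 0.14 / 0.89 = 0.1573
  Reduction = (1 - 0.1573) * 100 = 84.3%

84.3%


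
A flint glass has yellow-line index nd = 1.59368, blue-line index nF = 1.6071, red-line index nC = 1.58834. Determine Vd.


Abbe number formula: Vd = (nd - 1) / (nF - nC)
  nd - 1 = 1.59368 - 1 = 0.59368
  nF - nC = 1.6071 - 1.58834 = 0.01876
  Vd = 0.59368 / 0.01876 = 31.65

31.65


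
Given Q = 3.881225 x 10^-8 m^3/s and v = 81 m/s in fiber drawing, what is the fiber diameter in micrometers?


Cross-sectional area from continuity:
  A = Q / v = 3.881225 x 10^-8 / 81 = 4.791636 x 10^-10 m^2
Diameter from circular cross-section:
  d = sqrt(4A / pi) * 10^6 (m -> um)
  d = sqrt(4 * 4.791636 x 10^-10 / pi) * 10^6 = 24.7 um

24.7 um


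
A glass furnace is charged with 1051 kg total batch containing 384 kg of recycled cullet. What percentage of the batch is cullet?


Cullet ratio = (cullet mass / total batch mass) * 100
  Ratio = 384 / 1051 * 100 = 36.54%

36.54%


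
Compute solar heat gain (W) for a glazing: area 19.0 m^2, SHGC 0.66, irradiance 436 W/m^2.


Solar heat gain: Q = Area * SHGC * Irradiance
  Q = 19.0 * 0.66 * 436 = 5467.4 W

5467.4 W


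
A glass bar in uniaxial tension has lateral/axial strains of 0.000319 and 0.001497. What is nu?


Poisson's ratio: nu = lateral strain / axial strain
  nu = 0.000319 / 0.001497 = 0.2131

0.2131


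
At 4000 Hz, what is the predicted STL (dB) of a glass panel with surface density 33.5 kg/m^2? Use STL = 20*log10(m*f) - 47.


Mass law: STL = 20 * log10(m * f) - 47
  m * f = 33.5 * 4000 = 134000
  log10(134000) = 5.1271
  STL = 20 * 5.1271 - 47 = 102.542 - 47 = 55.5 dB

55.5 dB


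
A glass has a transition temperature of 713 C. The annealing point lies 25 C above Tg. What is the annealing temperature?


The annealing temperature is Tg plus the offset:
  T_anneal = 713 + 25 = 738 C

738 C


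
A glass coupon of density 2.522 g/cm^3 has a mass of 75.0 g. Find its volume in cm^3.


Rearrange rho = m / V:
  V = m / rho
  V = 75.0 / 2.522 = 29.738 cm^3

29.738 cm^3


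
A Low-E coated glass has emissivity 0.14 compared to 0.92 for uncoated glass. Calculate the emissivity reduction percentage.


Percentage reduction = (1 - coated/uncoated) * 100
  Ratio = 0.14 / 0.92 = 0.1522
  Reduction = (1 - 0.1522) * 100 = 84.8%

84.8%


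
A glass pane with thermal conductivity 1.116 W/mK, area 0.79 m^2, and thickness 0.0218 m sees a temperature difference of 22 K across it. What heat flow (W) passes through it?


Fourier's law: Q = k * A * dT / t
  Q = 1.116 * 0.79 * 22 / 0.0218
  Q = 19.39608 / 0.0218 = 889.7 W

889.7 W


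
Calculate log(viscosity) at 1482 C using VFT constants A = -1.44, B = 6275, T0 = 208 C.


VFT equation: log(eta) = A + B / (T - T0)
  T - T0 = 1482 - 208 = 1274
  B / (T - T0) = 6275 / 1274 = 4.925
  log(eta) = -1.44 + 4.925 = 3.485

3.485


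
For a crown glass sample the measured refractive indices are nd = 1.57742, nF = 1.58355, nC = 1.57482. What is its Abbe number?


Abbe number formula: Vd = (nd - 1) / (nF - nC)
  nd - 1 = 1.57742 - 1 = 0.57742
  nF - nC = 1.58355 - 1.57482 = 0.00873
  Vd = 0.57742 / 0.00873 = 66.14

66.14


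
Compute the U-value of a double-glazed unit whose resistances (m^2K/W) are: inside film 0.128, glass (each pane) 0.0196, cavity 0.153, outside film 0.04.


Total thermal resistance (series):
  R_total = R_in + R_glass + R_air + R_glass + R_out
  R_total = 0.128 + 0.0196 + 0.153 + 0.0196 + 0.04 = 0.3602 m^2K/W
U-value = 1 / R_total = 1 / 0.3602 = 2.776 W/m^2K

2.776 W/m^2K


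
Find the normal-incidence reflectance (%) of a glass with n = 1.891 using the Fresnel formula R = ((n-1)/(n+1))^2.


Fresnel reflectance at normal incidence:
  R = ((n - 1)/(n + 1))^2
  (n - 1)/(n + 1) = (1.891 - 1)/(1.891 + 1) = 0.308198
  R = 0.308198^2 = 0.094986
  R(%) = 0.094986 * 100 = 9.499%

9.499%


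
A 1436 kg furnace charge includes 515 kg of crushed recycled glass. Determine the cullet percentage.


Cullet ratio = (cullet mass / total batch mass) * 100
  Ratio = 515 / 1436 * 100 = 35.86%

35.86%


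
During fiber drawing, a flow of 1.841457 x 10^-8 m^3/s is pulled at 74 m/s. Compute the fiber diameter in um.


Cross-sectional area from continuity:
  A = Q / v = 1.841457 x 10^-8 / 74 = 2.488455 x 10^-10 m^2
Diameter from circular cross-section:
  d = sqrt(4A / pi) * 10^6 (m -> um)
  d = sqrt(4 * 2.488455 x 10^-10 / pi) * 10^6 = 17.8 um

17.8 um


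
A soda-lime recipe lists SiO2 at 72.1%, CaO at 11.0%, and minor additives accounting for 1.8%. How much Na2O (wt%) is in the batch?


Pieces sum to 100%:
  Na2O = 100 - (SiO2 + CaO + others)
  Na2O = 100 - (72.1 + 11.0 + 1.8) = 15.1%

15.1%


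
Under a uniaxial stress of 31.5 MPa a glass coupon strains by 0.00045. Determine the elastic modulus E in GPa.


Young's modulus: E = stress / strain
  E = 31.5 MPa / 0.00045 = 70000 MPa
Convert to GPa: 70000 / 1000 = 70.0 GPa

70.0 GPa


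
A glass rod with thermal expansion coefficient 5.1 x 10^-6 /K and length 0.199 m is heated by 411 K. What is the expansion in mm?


Thermal expansion formula: dL = alpha * L0 * dT
  dL = (5.1 x 10^-6) * 0.199 * 411 = 0.00041712 m
Convert to mm: 0.00041712 * 1000 = 0.4171 mm

0.4171 mm


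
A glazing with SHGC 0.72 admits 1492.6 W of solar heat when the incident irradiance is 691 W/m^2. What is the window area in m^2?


Rearrange Q = Area * SHGC * Irradiance:
  Area = Q / (SHGC * Irradiance)
  Area = 1492.6 / (0.72 * 691) = 3.0 m^2

3.0 m^2


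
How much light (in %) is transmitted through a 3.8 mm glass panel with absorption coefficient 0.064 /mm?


Beer-Lambert law: T = exp(-alpha * thickness)
  exponent = -0.064 * 3.8 = -0.2432
  T = exp(-0.2432) = 0.7841
  Percentage = 0.7841 * 100 = 78.41%

78.41%


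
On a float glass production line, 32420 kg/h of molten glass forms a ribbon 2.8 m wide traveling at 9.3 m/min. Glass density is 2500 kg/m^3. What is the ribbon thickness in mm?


Ribbon cross-section from mass balance:
  Volume rate = throughput / density = 32420 / 2500 = 12.968 m^3/h
  thickness = volume rate / (speed * 60 * width), i.e.
  thickness = throughput / (60 * speed * width * density) * 1000
  thickness = 32420 / (60 * 9.3 * 2.8 * 2500) * 1000 = 8.3 mm

8.3 mm


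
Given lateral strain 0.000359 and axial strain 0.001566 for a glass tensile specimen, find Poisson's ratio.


Poisson's ratio: nu = lateral strain / axial strain
  nu = 0.000359 / 0.001566 = 0.2292

0.2292


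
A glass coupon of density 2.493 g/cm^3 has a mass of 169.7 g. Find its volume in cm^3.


Rearrange rho = m / V:
  V = m / rho
  V = 169.7 / 2.493 = 68.071 cm^3

68.071 cm^3


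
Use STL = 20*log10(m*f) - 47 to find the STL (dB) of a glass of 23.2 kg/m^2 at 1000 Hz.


Mass law: STL = 20 * log10(m * f) - 47
  m * f = 23.2 * 1000 = 23200
  log10(23200) = 4.36549
  STL = 20 * 4.36549 - 47 = 87.3098 - 47 = 40.3 dB

40.3 dB


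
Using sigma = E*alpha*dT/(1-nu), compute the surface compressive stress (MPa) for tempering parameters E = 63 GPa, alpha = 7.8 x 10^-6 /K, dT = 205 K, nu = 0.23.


Tempering stress: sigma = E * alpha * dT / (1 - nu)
  E (MPa) = 63 * 1000 = 63000
  Numerator = 63000 * (7.8 x 10^-6) * 205 = 100.737
  Denominator = 1 - 0.23 = 0.77
  sigma = 100.737 / 0.77 = 130.8 MPa

130.8 MPa


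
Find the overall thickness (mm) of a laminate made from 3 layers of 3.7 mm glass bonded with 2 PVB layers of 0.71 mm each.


Total thickness = glass contribution + PVB contribution
  Glass: 3 * 3.7 = 11.1 mm
  PVB: 2 * 0.71 = 1.42 mm
  Total = 11.1 + 1.42 = 12.52 mm

12.52 mm


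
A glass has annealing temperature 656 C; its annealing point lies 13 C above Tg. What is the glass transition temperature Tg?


Rearrange T_anneal = Tg + offset for Tg:
  Tg = T_anneal - offset = 656 - 13 = 643 C

643 C


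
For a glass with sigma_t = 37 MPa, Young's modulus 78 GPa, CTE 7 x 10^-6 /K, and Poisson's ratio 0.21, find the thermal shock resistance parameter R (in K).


Thermal shock resistance: R = sigma * (1 - nu) / (E * alpha)
  Numerator = 37 * (1 - 0.21) = 29.23
  Denominator = 78 * 1000 * (7 x 10^-6) = 0.546
  R = 29.23 / 0.546 = 53.5 K

53.5 K


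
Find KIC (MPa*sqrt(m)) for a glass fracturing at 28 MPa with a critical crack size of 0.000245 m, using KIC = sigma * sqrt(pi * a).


Fracture toughness: KIC = sigma * sqrt(pi * a)
  pi * a = pi * 0.000245 = 0.00076969
  sqrt(pi * a) = 0.027743
  KIC = 28 * 0.027743 = 0.777 MPa*sqrt(m)

0.777 MPa*sqrt(m)


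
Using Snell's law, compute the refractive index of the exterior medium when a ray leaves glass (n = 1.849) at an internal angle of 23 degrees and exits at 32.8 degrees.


Apply Snell's law: n1 * sin(theta1) = n2 * sin(theta2)
  n2 = n1 * sin(theta1) / sin(theta2)
  sin(23) = 0.390731
  sin(32.8) = 0.541708
  n2 = 1.849 * 0.390731 / 0.541708 = 1.3337

1.3337


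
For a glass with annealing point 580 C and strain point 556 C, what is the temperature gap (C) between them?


Gap = T_anneal - T_strain:
  gap = 580 - 556 = 24 C

24 C


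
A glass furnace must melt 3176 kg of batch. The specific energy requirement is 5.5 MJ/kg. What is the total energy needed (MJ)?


Total energy = mass * specific energy
  E = 3176 * 5.5 = 17468 MJ

17468 MJ


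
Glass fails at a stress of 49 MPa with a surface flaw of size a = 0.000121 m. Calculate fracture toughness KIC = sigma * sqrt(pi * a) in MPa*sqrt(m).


Fracture toughness: KIC = sigma * sqrt(pi * a)
  pi * a = pi * 0.000121 = 0.000380133
  sqrt(pi * a) = 0.019497
  KIC = 49 * 0.019497 = 0.955 MPa*sqrt(m)

0.955 MPa*sqrt(m)


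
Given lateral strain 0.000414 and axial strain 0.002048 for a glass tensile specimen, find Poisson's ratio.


Poisson's ratio: nu = lateral strain / axial strain
  nu = 0.000414 / 0.002048 = 0.2021

0.2021


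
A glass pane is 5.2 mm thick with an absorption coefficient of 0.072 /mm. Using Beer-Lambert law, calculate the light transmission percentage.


Beer-Lambert law: T = exp(-alpha * thickness)
  exponent = -0.072 * 5.2 = -0.3744
  T = exp(-0.3744) = 0.6877
  Percentage = 0.6877 * 100 = 68.77%

68.77%


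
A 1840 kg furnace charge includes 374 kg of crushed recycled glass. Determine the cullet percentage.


Cullet ratio = (cullet mass / total batch mass) * 100
  Ratio = 374 / 1840 * 100 = 20.33%

20.33%


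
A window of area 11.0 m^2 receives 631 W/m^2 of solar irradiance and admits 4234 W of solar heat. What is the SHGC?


Rearrange Q = Area * SHGC * Irradiance:
  SHGC = Q / (Area * Irradiance)
  SHGC = 4234 / (11.0 * 631) = 0.61

0.61


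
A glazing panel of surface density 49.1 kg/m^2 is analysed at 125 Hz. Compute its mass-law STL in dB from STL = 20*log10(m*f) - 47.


Mass law: STL = 20 * log10(m * f) - 47
  m * f = 49.1 * 125 = 6137.5
  log10(6137.5) = 3.78799
  STL = 20 * 3.78799 - 47 = 75.7598 - 47 = 28.8 dB

28.8 dB


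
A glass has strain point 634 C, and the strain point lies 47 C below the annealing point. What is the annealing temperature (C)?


T_anneal = T_strain + gap:
  T_anneal = 634 + 47 = 681 C

681 C


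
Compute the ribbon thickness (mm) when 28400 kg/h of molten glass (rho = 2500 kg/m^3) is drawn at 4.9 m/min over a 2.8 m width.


Ribbon cross-section from mass balance:
  Volume rate = throughput / density = 28400 / 2500 = 11.36 m^3/h
  thickness = volume rate / (speed * 60 * width), i.e.
  thickness = throughput / (60 * speed * width * density) * 1000
  thickness = 28400 / (60 * 4.9 * 2.8 * 2500) * 1000 = 13.8 mm

13.8 mm


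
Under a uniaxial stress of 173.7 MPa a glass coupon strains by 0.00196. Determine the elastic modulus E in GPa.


Young's modulus: E = stress / strain
  E = 173.7 MPa / 0.00196 = 88622.45 MPa
Convert to GPa: 88622.45 / 1000 = 88.62 GPa

88.62 GPa


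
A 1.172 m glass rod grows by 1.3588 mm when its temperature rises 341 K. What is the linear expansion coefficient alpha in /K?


Rearrange dL = alpha * L0 * dT for alpha:
  alpha = dL / (L0 * dT)
  alpha = (1.3588 / 1000) / (1.172 * 341) = 0.0000034 /K = 3.4 x 10^-6 /K

3.4 x 10^-6 /K


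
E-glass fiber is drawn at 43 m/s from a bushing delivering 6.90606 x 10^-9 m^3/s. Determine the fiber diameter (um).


Cross-sectional area from continuity:
  A = Q / v = 6.90606 x 10^-9 / 43 = 1.60606 x 10^-10 m^2
Diameter from circular cross-section:
  d = sqrt(4A / pi) * 10^6 (m -> um)
  d = sqrt(4 * 1.60606 x 10^-10 / pi) * 10^6 = 14.3 um

14.3 um


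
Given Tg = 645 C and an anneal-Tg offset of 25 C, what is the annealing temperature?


The annealing temperature is Tg plus the offset:
  T_anneal = 645 + 25 = 670 C

670 C


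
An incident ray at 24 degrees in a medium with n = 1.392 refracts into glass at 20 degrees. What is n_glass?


Apply Snell's law: n1 * sin(theta1) = n2 * sin(theta2)
  n2 = n1 * sin(theta1) / sin(theta2)
  sin(24) = 0.406737
  sin(20) = 0.34202
  n2 = 1.392 * 0.406737 / 0.34202 = 1.6554

1.6554


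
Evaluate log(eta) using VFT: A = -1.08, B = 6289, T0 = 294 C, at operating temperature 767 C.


VFT equation: log(eta) = A + B / (T - T0)
  T - T0 = 767 - 294 = 473
  B / (T - T0) = 6289 / 473 = 13.296
  log(eta) = -1.08 + 13.296 = 12.216

12.216


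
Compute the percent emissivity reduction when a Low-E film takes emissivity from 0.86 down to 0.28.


Percentage reduction = (1 - coated/uncoated) * 100
  Ratio = 0.28 / 0.86 = 0.3256
  Reduction = (1 - 0.3256) * 100 = 67.4%

67.4%


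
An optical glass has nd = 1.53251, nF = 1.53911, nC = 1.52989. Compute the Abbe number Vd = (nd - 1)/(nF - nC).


Abbe number formula: Vd = (nd - 1) / (nF - nC)
  nd - 1 = 1.53251 - 1 = 0.53251
  nF - nC = 1.53911 - 1.52989 = 0.00922
  Vd = 0.53251 / 0.00922 = 57.76

57.76


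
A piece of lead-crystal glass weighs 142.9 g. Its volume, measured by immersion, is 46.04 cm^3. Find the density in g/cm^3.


Use the definition of density:
  rho = mass / volume
  rho = 142.9 / 46.04 = 3.104 g/cm^3

3.104 g/cm^3


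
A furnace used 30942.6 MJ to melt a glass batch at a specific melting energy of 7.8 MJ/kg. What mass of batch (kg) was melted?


Rearrange E = m * s for m:
  m = E / s
  m = 30942.6 / 7.8 = 3967.0 kg

3967.0 kg


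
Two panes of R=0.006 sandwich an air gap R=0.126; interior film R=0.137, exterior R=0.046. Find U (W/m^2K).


Total thermal resistance (series):
  R_total = R_in + R_glass + R_air + R_glass + R_out
  R_total = 0.137 + 0.006 + 0.126 + 0.006 + 0.046 = 0.321 m^2K/W
U-value = 1 / R_total = 1 / 0.321 = 3.115 W/m^2K

3.115 W/m^2K


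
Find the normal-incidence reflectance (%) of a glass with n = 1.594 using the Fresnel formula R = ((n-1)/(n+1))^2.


Fresnel reflectance at normal incidence:
  R = ((n - 1)/(n + 1))^2
  (n - 1)/(n + 1) = (1.594 - 1)/(1.594 + 1) = 0.22899
  R = 0.22899^2 = 0.0524364
  R(%) = 0.0524364 * 100 = 5.244%

5.244%


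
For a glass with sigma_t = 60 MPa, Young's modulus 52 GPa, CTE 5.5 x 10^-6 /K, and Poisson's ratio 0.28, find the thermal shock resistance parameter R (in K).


Thermal shock resistance: R = sigma * (1 - nu) / (E * alpha)
  Numerator = 60 * (1 - 0.28) = 43.2
  Denominator = 52 * 1000 * (5.5 x 10^-6) = 0.286
  R = 43.2 / 0.286 = 151.0 K

151.0 K


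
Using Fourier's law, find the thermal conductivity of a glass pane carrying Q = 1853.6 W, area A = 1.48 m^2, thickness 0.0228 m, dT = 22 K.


Fourier's law rearranged: k = Q * t / (A * dT)
  Numerator = 1853.6 * 0.0228 = 42.26208
  Denominator = 1.48 * 22 = 32.56
  k = 42.26208 / 32.56 = 1.298 W/mK

1.298 W/mK


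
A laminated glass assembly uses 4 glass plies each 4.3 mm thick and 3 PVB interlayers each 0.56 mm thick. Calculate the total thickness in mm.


Total thickness = glass contribution + PVB contribution
  Glass: 4 * 4.3 = 17.2 mm
  PVB: 3 * 0.56 = 1.68 mm
  Total = 17.2 + 1.68 = 18.88 mm

18.88 mm


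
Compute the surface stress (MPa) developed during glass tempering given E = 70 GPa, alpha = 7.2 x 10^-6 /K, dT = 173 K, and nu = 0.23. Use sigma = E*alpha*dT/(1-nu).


Tempering stress: sigma = E * alpha * dT / (1 - nu)
  E (MPa) = 70 * 1000 = 70000
  Numerator = 70000 * (7.2 x 10^-6) * 173 = 87.192
  Denominator = 1 - 0.23 = 0.77
  sigma = 87.192 / 0.77 = 113.2 MPa

113.2 MPa


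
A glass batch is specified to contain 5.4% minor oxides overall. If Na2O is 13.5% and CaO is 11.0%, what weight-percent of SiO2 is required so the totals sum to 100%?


Known pieces sum to 100%:
  SiO2 = 100 - (others + Na2O + CaO)
  SiO2 = 100 - (5.4 + 13.5 + 11.0) = 70.1%

70.1%


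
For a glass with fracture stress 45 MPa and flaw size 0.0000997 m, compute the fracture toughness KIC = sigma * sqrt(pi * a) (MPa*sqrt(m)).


Fracture toughness: KIC = sigma * sqrt(pi * a)
  pi * a = pi * 0.0000997 = 0.000313217
  sqrt(pi * a) = 0.017698
  KIC = 45 * 0.017698 = 0.796 MPa*sqrt(m)

0.796 MPa*sqrt(m)


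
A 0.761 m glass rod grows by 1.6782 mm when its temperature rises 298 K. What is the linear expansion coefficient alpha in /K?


Rearrange dL = alpha * L0 * dT for alpha:
  alpha = dL / (L0 * dT)
  alpha = (1.6782 / 1000) / (0.761 * 298) = 0.0000074 /K = 7.4 x 10^-6 /K

7.4 x 10^-6 /K


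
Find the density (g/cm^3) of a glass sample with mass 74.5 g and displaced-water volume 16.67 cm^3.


Use the definition of density:
  rho = mass / volume
  rho = 74.5 / 16.67 = 4.469 g/cm^3

4.469 g/cm^3


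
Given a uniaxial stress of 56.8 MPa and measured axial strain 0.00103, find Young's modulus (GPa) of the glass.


Young's modulus: E = stress / strain
  E = 56.8 MPa / 0.00103 = 55145.63 MPa
Convert to GPa: 55145.63 / 1000 = 55.15 GPa

55.15 GPa


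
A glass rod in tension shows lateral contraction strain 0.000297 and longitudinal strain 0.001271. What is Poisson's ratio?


Poisson's ratio: nu = lateral strain / axial strain
  nu = 0.000297 / 0.001271 = 0.2337

0.2337


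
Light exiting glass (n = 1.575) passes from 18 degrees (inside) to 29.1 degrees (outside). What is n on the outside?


Apply Snell's law: n1 * sin(theta1) = n2 * sin(theta2)
  n2 = n1 * sin(theta1) / sin(theta2)
  sin(18) = 0.309017
  sin(29.1) = 0.486335
  n2 = 1.575 * 0.309017 / 0.486335 = 1.0008

1.0008


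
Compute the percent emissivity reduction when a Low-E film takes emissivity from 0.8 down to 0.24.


Percentage reduction = (1 - coated/uncoated) * 100
  Ratio = 0.24 / 0.8 = 0.3
  Reduction = (1 - 0.3) * 100 = 70.0%

70.0%


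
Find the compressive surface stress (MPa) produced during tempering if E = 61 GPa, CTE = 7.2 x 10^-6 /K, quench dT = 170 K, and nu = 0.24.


Tempering stress: sigma = E * alpha * dT / (1 - nu)
  E (MPa) = 61 * 1000 = 61000
  Numerator = 61000 * (7.2 x 10^-6) * 170 = 74.664
  Denominator = 1 - 0.24 = 0.76
  sigma = 74.664 / 0.76 = 98.2 MPa

98.2 MPa


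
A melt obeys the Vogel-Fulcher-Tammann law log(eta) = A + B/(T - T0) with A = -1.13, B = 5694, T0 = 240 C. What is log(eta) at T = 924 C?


VFT equation: log(eta) = A + B / (T - T0)
  T - T0 = 924 - 240 = 684
  B / (T - T0) = 5694 / 684 = 8.325
  log(eta) = -1.13 + 8.325 = 7.195

7.195


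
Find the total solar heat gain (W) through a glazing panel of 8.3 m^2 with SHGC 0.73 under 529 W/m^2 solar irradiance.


Solar heat gain: Q = Area * SHGC * Irradiance
  Q = 8.3 * 0.73 * 529 = 3205.2 W

3205.2 W


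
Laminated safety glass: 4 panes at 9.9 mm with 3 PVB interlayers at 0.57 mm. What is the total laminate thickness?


Total thickness = glass contribution + PVB contribution
  Glass: 4 * 9.9 = 39.6 mm
  PVB: 3 * 0.57 = 1.71 mm
  Total = 39.6 + 1.71 = 41.31 mm

41.31 mm


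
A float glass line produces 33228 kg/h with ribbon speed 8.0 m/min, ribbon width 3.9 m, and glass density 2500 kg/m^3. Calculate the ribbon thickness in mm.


Ribbon cross-section from mass balance:
  Volume rate = throughput / density = 33228 / 2500 = 13.2912 m^3/h
  thickness = volume rate / (speed * 60 * width), i.e.
  thickness = throughput / (60 * speed * width * density) * 1000
  thickness = 33228 / (60 * 8.0 * 3.9 * 2500) * 1000 = 7.1 mm

7.1 mm


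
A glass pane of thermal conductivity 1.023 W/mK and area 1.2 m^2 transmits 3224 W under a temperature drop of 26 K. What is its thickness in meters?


Fourier's law: t = k * A * dT / Q
  t = 1.023 * 1.2 * 26 / 3224
  t = 31.9176 / 3224 = 0.0099 m

0.0099 m


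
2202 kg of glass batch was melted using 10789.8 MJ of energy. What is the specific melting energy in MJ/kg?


Rearrange E = m * s for s:
  s = E / m
  s = 10789.8 / 2202 = 4.9 MJ/kg

4.9 MJ/kg


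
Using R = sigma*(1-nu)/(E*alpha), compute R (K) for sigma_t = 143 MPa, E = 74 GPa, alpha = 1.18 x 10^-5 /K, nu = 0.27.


Thermal shock resistance: R = sigma * (1 - nu) / (E * alpha)
  Numerator = 143 * (1 - 0.27) = 104.39
  Denominator = 74 * 1000 * (1.18 x 10^-5) = 0.8732
  R = 104.39 / 0.8732 = 119.5 K

119.5 K


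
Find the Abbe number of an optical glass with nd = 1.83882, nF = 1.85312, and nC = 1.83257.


Abbe number formula: Vd = (nd - 1) / (nF - nC)
  nd - 1 = 1.83882 - 1 = 0.83882
  nF - nC = 1.85312 - 1.83257 = 0.02055
  Vd = 0.83882 / 0.02055 = 40.82

40.82


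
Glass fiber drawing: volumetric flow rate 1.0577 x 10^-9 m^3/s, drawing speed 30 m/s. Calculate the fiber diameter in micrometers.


Cross-sectional area from continuity:
  A = Q / v = 1.0577 x 10^-9 / 30 = 3.525667 x 10^-11 m^2
Diameter from circular cross-section:
  d = sqrt(4A / pi) * 10^6 (m -> um)
  d = sqrt(4 * 3.525667 x 10^-11 / pi) * 10^6 = 6.7 um

6.7 um


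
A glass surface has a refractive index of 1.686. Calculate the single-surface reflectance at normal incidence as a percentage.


Fresnel reflectance at normal incidence:
  R = ((n - 1)/(n + 1))^2
  (n - 1)/(n + 1) = (1.686 - 1)/(1.686 + 1) = 0.255398
  R = 0.255398^2 = 0.0652281
  R(%) = 0.0652281 * 100 = 6.523%

6.523%


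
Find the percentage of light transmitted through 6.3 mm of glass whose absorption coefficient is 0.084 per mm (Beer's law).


Beer-Lambert law: T = exp(-alpha * thickness)
  exponent = -0.084 * 6.3 = -0.5292
  T = exp(-0.5292) = 0.5891
  Percentage = 0.5891 * 100 = 58.91%

58.91%


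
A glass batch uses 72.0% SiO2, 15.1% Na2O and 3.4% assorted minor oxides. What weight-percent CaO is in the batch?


Pieces sum to 100%:
  CaO = 100 - (SiO2 + Na2O + others)
  CaO = 100 - (72.0 + 15.1 + 3.4) = 9.5%

9.5%


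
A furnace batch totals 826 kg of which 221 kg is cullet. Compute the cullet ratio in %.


Cullet ratio = (cullet mass / total batch mass) * 100
  Ratio = 221 / 826 * 100 = 26.76%

26.76%


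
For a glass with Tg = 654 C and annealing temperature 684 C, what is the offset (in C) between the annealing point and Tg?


Offset = T_anneal - Tg:
  offset = 684 - 654 = 30 C

30 C


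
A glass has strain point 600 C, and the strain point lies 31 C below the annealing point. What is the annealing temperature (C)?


T_anneal = T_strain + gap:
  T_anneal = 600 + 31 = 631 C

631 C


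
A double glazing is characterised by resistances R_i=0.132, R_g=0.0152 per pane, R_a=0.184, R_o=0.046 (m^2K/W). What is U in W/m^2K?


Total thermal resistance (series):
  R_total = R_in + R_glass + R_air + R_glass + R_out
  R_total = 0.132 + 0.0152 + 0.184 + 0.0152 + 0.046 = 0.3924 m^2K/W
U-value = 1 / R_total = 1 / 0.3924 = 2.548 W/m^2K

2.548 W/m^2K


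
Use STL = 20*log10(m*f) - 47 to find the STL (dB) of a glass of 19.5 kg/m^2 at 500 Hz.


Mass law: STL = 20 * log10(m * f) - 47
  m * f = 19.5 * 500 = 9750
  log10(9750) = 3.989
  STL = 20 * 3.989 - 47 = 79.78 - 47 = 32.8 dB

32.8 dB


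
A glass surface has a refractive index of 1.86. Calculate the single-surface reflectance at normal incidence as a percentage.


Fresnel reflectance at normal incidence:
  R = ((n - 1)/(n + 1))^2
  (n - 1)/(n + 1) = (1.86 - 1)/(1.86 + 1) = 0.300699
  R = 0.300699^2 = 0.0904199
  R(%) = 0.0904199 * 100 = 9.042%

9.042%


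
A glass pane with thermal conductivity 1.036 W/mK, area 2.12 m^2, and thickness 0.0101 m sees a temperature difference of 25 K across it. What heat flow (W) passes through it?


Fourier's law: Q = k * A * dT / t
  Q = 1.036 * 2.12 * 25 / 0.0101
  Q = 54.908 / 0.0101 = 5436.4 W

5436.4 W


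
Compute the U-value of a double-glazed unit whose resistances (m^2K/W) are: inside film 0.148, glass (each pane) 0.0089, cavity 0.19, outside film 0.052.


Total thermal resistance (series):
  R_total = R_in + R_glass + R_air + R_glass + R_out
  R_total = 0.148 + 0.0089 + 0.19 + 0.0089 + 0.052 = 0.4078 m^2K/W
U-value = 1 / R_total = 1 / 0.4078 = 2.452 W/m^2K

2.452 W/m^2K


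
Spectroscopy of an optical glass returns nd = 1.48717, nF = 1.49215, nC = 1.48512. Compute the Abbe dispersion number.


Abbe number formula: Vd = (nd - 1) / (nF - nC)
  nd - 1 = 1.48717 - 1 = 0.48717
  nF - nC = 1.49215 - 1.48512 = 0.00703
  Vd = 0.48717 / 0.00703 = 69.3

69.3


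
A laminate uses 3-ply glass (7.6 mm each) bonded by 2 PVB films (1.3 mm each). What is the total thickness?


Total thickness = glass contribution + PVB contribution
  Glass: 3 * 7.6 = 22.8 mm
  PVB: 2 * 1.3 = 2.6 mm
  Total = 22.8 + 2.6 = 25.4 mm

25.4 mm


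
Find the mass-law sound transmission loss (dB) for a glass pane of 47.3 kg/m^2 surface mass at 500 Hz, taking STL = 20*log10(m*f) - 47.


Mass law: STL = 20 * log10(m * f) - 47
  m * f = 47.3 * 500 = 23650
  log10(23650) = 4.37383
  STL = 20 * 4.37383 - 47 = 87.4766 - 47 = 40.5 dB

40.5 dB


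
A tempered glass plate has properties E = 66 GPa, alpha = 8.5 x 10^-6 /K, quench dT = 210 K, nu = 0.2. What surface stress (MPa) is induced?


Tempering stress: sigma = E * alpha * dT / (1 - nu)
  E (MPa) = 66 * 1000 = 66000
  Numerator = 66000 * (8.5 x 10^-6) * 210 = 117.81
  Denominator = 1 - 0.2 = 0.8
  sigma = 117.81 / 0.8 = 147.3 MPa

147.3 MPa


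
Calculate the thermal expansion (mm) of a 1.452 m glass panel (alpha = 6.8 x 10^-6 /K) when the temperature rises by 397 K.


Thermal expansion formula: dL = alpha * L0 * dT
  dL = (6.8 x 10^-6) * 1.452 * 397 = 0.00391982 m
Convert to mm: 0.00391982 * 1000 = 3.9198 mm

3.9198 mm


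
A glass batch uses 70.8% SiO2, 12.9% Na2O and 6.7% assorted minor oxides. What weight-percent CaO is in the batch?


Pieces sum to 100%:
  CaO = 100 - (SiO2 + Na2O + others)
  CaO = 100 - (70.8 + 12.9 + 6.7) = 9.6%

9.6%


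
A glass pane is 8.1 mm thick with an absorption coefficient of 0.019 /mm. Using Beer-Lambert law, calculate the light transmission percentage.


Beer-Lambert law: T = exp(-alpha * thickness)
  exponent = -0.019 * 8.1 = -0.1539
  T = exp(-0.1539) = 0.8574
  Percentage = 0.8574 * 100 = 85.74%

85.74%


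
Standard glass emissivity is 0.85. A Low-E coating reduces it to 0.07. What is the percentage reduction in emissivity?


Percentage reduction = (1 - coated/uncoated) * 100
  Ratio = 0.07 / 0.85 = 0.0824
  Reduction = (1 - 0.0824) * 100 = 91.8%

91.8%


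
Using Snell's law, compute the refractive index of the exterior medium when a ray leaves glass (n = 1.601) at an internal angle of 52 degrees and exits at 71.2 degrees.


Apply Snell's law: n1 * sin(theta1) = n2 * sin(theta2)
  n2 = n1 * sin(theta1) / sin(theta2)
  sin(52) = 0.788011
  sin(71.2) = 0.946649
  n2 = 1.601 * 0.788011 / 0.946649 = 1.3327

1.3327


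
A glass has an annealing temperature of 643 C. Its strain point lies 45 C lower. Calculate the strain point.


Strain point = annealing point - difference:
  T_strain = 643 - 45 = 598 C

598 C


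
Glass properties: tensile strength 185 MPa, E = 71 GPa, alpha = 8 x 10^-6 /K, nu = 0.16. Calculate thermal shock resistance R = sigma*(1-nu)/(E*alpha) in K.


Thermal shock resistance: R = sigma * (1 - nu) / (E * alpha)
  Numerator = 185 * (1 - 0.16) = 155.4
  Denominator = 71 * 1000 * (8 x 10^-6) = 0.568
  R = 155.4 / 0.568 = 273.6 K

273.6 K


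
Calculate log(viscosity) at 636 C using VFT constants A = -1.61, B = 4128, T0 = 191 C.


VFT equation: log(eta) = A + B / (T - T0)
  T - T0 = 636 - 191 = 445
  B / (T - T0) = 4128 / 445 = 9.276
  log(eta) = -1.61 + 9.276 = 7.666

7.666


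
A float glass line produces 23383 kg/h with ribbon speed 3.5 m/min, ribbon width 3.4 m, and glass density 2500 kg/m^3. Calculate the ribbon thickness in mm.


Ribbon cross-section from mass balance:
  Volume rate = throughput / density = 23383 / 2500 = 9.3532 m^3/h
  thickness = volume rate / (speed * 60 * width), i.e.
  thickness = throughput / (60 * speed * width * density) * 1000
  thickness = 23383 / (60 * 3.5 * 3.4 * 2500) * 1000 = 13.1 mm

13.1 mm


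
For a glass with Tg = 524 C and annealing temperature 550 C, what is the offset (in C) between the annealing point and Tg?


Offset = T_anneal - Tg:
  offset = 550 - 524 = 26 C

26 C


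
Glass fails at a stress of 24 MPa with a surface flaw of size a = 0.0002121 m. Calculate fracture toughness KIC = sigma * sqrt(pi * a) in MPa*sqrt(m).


Fracture toughness: KIC = sigma * sqrt(pi * a)
  pi * a = pi * 0.0002121 = 0.000666332
  sqrt(pi * a) = 0.025813
  KIC = 24 * 0.025813 = 0.62 MPa*sqrt(m)

0.62 MPa*sqrt(m)


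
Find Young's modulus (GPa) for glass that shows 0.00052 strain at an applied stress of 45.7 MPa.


Young's modulus: E = stress / strain
  E = 45.7 MPa / 0.00052 = 87884.62 MPa
Convert to GPa: 87884.62 / 1000 = 87.88 GPa

87.88 GPa


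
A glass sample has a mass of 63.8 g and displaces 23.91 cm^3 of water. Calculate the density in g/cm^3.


Use the definition of density:
  rho = mass / volume
  rho = 63.8 / 23.91 = 2.668 g/cm^3

2.668 g/cm^3


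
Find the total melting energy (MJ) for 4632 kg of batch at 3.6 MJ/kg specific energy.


Total energy = mass * specific energy
  E = 4632 * 3.6 = 16675.2 MJ

16675.2 MJ


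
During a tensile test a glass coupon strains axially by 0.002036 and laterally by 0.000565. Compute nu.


Poisson's ratio: nu = lateral strain / axial strain
  nu = 0.000565 / 0.002036 = 0.2775

0.2775


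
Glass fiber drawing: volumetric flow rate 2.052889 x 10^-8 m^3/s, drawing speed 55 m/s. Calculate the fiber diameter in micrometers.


Cross-sectional area from continuity:
  A = Q / v = 2.052889 x 10^-8 / 55 = 3.732525 x 10^-10 m^2
Diameter from circular cross-section:
  d = sqrt(4A / pi) * 10^6 (m -> um)
  d = sqrt(4 * 3.732525 x 10^-10 / pi) * 10^6 = 21.8 um

21.8 um


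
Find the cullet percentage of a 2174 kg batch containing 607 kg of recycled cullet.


Cullet ratio = (cullet mass / total batch mass) * 100
  Ratio = 607 / 2174 * 100 = 27.92%

27.92%


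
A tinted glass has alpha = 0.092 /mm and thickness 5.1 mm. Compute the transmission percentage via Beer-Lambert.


Beer-Lambert law: T = exp(-alpha * thickness)
  exponent = -0.092 * 5.1 = -0.4692
  T = exp(-0.4692) = 0.6255
  Percentage = 0.6255 * 100 = 62.55%

62.55%


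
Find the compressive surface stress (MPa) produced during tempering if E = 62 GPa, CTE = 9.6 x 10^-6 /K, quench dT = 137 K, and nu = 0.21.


Tempering stress: sigma = E * alpha * dT / (1 - nu)
  E (MPa) = 62 * 1000 = 62000
  Numerator = 62000 * (9.6 x 10^-6) * 137 = 81.5424
  Denominator = 1 - 0.21 = 0.79
  sigma = 81.5424 / 0.79 = 103.2 MPa

103.2 MPa


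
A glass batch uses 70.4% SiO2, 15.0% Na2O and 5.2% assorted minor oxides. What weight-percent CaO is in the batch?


Pieces sum to 100%:
  CaO = 100 - (SiO2 + Na2O + others)
  CaO = 100 - (70.4 + 15.0 + 5.2) = 9.4%

9.4%
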